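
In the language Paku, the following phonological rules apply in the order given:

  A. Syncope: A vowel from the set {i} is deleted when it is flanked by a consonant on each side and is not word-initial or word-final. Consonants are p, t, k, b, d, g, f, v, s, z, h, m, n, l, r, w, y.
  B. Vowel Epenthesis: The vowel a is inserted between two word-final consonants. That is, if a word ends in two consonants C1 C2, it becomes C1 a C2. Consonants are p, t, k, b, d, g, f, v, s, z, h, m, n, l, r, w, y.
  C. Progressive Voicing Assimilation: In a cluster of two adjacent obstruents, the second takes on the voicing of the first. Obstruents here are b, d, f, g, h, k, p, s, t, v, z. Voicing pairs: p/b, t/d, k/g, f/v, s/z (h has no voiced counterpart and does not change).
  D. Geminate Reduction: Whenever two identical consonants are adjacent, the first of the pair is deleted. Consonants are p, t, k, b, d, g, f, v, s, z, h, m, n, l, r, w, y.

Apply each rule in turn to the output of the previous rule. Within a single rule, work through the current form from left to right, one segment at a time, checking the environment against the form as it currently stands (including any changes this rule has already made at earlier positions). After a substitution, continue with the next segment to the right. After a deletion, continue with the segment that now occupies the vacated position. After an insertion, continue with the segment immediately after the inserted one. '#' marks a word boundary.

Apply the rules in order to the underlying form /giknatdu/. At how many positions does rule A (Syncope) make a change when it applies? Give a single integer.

1

A Syncope: [giknatdu] → [gknatdu]
B Vowel Epenthesis: no change — [gknatdu]
C Progressive Voicing Assimilation: [gknatdu] → [ggnattu]
D Geminate Reduction: [ggnattu] → [gnatu]
Rule A changed 1 position(s).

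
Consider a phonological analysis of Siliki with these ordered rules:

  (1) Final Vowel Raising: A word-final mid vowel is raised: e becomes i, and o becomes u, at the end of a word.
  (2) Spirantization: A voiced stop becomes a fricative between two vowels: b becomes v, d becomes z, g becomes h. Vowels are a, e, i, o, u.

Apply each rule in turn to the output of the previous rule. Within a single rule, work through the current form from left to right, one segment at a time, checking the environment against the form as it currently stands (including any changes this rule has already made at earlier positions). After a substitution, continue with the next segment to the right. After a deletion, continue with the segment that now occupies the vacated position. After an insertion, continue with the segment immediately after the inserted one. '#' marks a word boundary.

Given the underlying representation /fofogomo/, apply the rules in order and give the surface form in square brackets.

(1) Final Vowel Raising: [fofogomo] → [fofogomu]
(2) Spirantization: [fofogomu] → [fofohomu]

[fofohomu]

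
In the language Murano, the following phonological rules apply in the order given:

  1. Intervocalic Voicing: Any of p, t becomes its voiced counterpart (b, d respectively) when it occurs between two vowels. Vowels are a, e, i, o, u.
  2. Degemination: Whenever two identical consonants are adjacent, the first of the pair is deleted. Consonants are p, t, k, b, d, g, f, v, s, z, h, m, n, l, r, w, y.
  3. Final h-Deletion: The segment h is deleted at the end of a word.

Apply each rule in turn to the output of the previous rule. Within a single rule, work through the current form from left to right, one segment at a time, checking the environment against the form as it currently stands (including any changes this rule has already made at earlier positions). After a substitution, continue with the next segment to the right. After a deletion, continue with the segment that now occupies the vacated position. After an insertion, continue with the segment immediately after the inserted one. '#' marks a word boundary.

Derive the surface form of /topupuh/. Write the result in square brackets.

[tobubu]

1 Intervocalic Voicing: [topupuh] → [tobubuh]
2 Degemination: no change — [tobubuh]
3 Final h-Deletion: [tobubuh] → [tobubu]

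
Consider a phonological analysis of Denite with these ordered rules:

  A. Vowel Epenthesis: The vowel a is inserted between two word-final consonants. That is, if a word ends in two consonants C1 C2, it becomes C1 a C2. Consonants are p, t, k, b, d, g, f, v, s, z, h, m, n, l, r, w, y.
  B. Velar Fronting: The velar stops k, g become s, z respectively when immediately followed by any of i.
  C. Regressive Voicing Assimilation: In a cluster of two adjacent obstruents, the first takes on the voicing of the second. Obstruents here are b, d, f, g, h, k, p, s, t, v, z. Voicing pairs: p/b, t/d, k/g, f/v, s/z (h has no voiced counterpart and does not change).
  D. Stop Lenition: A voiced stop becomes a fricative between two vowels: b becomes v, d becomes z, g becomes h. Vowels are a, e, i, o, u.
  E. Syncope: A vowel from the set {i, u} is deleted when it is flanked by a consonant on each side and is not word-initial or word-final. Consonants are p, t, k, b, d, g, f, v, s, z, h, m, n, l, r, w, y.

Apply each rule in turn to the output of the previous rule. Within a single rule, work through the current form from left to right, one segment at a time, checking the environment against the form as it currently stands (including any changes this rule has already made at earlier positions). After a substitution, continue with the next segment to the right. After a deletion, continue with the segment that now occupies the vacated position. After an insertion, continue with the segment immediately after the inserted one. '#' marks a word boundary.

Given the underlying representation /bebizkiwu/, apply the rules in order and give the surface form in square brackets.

A Vowel Epenthesis: no change — [bebizkiwu]
B Velar Fronting: [bebizkiwu] → [bebizsiwu]
C Regressive Voicing Assimilation: [bebizsiwu] → [bebissiwu]
D Stop Lenition: [bebissiwu] → [bevissiwu]
E Syncope: [bevissiwu] → [bevsswu]

[bevsswu]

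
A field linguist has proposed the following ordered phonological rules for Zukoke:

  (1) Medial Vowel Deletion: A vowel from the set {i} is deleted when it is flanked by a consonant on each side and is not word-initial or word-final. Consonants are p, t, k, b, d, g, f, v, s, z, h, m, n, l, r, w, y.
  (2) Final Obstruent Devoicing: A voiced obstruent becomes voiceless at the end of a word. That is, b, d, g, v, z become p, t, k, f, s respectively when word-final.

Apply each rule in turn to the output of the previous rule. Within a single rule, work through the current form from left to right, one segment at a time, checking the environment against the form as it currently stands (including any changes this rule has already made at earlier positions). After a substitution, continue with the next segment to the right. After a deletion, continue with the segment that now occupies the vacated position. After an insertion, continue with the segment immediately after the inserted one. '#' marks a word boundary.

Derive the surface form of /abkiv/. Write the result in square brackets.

(1) Medial Vowel Deletion: [abkiv] → [abkv]
(2) Final Obstruent Devoicing: [abkv] → [abkf]

[abkf]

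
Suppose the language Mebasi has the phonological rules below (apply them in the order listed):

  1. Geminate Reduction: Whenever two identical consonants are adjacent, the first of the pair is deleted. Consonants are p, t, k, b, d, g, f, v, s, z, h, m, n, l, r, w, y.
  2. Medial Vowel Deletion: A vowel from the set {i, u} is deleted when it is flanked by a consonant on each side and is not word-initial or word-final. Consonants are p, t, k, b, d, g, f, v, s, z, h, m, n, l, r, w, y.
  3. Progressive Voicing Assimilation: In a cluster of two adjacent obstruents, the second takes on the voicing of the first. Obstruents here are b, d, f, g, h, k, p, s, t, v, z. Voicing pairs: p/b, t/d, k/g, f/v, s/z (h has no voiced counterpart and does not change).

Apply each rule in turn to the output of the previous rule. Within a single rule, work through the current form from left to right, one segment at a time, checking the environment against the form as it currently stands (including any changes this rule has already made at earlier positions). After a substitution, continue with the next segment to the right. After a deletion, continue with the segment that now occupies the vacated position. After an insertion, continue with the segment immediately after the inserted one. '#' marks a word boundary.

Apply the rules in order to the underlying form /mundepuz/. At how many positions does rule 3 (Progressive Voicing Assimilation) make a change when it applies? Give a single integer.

1 Geminate Reduction: no change — [mundepuz]
2 Medial Vowel Deletion: [mundepuz] → [mndepz]
3 Progressive Voicing Assimilation: [mndepz] → [mndeps]
Rule 3 changed 1 position(s).

1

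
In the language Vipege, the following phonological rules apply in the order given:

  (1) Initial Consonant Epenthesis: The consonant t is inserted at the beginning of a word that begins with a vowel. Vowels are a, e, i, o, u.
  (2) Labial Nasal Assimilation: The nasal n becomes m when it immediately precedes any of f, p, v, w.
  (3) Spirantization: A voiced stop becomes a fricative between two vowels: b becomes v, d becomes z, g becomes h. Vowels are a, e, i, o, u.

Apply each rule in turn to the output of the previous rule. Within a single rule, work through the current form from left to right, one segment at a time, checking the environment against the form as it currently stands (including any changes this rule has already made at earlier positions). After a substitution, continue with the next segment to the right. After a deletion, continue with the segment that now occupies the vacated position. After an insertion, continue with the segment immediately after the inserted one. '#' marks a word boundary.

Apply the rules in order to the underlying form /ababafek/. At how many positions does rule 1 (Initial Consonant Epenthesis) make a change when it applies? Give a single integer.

1

(1) Initial Consonant Epenthesis: [ababafek] → [tababafek]
(2) Labial Nasal Assimilation: no change — [tababafek]
(3) Spirantization: [tababafek] → [tavavafek]
Rule 1 changed 1 position(s).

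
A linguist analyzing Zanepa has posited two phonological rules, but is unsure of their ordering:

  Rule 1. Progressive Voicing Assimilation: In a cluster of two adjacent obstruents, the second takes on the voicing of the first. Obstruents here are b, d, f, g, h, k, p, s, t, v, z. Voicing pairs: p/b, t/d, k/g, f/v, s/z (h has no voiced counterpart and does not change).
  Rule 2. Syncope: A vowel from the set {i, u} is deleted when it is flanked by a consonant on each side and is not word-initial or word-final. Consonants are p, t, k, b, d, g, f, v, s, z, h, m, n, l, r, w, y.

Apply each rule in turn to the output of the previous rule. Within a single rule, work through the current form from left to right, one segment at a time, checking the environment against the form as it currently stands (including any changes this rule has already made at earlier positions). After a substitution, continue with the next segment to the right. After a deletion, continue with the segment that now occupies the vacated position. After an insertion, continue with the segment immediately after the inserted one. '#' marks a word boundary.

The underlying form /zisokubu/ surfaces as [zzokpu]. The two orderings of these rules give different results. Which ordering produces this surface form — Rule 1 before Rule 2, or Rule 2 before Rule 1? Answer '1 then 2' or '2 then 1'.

Order 1 then 2:
  1 Progressive Voicing Assimilation: no change — [zisokubu]
  2 Syncope: [zisokubu] → [zsokbu]
  result: [zsokbu]
Order 2 then 1:
  2 Syncope: [zisokubu] → [zsokbu]
  1 Progressive Voicing Assimilation: [zsokbu] → [zzokpu]
  result: [zzokpu]

2 then 1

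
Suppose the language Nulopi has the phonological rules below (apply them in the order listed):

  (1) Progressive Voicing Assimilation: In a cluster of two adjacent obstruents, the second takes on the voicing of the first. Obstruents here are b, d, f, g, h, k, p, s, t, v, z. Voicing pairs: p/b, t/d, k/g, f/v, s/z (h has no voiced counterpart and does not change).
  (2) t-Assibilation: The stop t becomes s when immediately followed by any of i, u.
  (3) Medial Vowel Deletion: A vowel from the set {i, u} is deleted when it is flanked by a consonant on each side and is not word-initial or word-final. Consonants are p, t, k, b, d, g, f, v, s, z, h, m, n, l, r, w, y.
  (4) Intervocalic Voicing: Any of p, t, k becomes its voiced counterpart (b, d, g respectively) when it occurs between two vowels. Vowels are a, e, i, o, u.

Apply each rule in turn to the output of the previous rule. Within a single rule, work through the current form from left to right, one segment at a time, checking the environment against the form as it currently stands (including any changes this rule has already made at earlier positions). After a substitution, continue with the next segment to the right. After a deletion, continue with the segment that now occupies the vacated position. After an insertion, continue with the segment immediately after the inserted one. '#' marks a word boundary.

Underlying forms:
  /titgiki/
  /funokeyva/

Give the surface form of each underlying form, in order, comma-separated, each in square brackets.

/titgiki/:
  (1) Progressive Voicing Assimilation: [titgiki] → [titkiki]
  (2) t-Assibilation: [titkiki] → [sitkiki]
  (3) Medial Vowel Deletion: [sitkiki] → [stkki]
  (4) Intervocalic Voicing: no change — [stkki]
/funokeyva/:
  (1) Progressive Voicing Assimilation: no change — [funokeyva]
  (2) t-Assibilation: no change — [funokeyva]
  (3) Medial Vowel Deletion: [funokeyva] → [fnokeyva]
  (4) Intervocalic Voicing: [fnokeyva] → [fnogeyva]

[stkki], [fnogeyva]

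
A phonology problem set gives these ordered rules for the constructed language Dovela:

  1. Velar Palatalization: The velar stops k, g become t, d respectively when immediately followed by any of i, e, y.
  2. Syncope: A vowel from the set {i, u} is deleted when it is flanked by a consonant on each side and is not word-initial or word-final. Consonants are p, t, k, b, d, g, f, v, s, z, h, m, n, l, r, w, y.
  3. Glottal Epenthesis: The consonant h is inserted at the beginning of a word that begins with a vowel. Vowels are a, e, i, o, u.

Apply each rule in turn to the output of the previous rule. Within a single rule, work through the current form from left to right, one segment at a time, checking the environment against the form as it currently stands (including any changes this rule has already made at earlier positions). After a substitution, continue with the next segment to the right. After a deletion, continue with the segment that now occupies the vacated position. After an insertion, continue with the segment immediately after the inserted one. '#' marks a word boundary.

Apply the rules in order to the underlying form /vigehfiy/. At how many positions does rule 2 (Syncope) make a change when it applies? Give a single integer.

1 Velar Palatalization: [vigehfiy] → [videhfiy]
2 Syncope: [videhfiy] → [vdehfy]
3 Glottal Epenthesis: no change — [vdehfy]
Rule 2 changed 2 position(s).

2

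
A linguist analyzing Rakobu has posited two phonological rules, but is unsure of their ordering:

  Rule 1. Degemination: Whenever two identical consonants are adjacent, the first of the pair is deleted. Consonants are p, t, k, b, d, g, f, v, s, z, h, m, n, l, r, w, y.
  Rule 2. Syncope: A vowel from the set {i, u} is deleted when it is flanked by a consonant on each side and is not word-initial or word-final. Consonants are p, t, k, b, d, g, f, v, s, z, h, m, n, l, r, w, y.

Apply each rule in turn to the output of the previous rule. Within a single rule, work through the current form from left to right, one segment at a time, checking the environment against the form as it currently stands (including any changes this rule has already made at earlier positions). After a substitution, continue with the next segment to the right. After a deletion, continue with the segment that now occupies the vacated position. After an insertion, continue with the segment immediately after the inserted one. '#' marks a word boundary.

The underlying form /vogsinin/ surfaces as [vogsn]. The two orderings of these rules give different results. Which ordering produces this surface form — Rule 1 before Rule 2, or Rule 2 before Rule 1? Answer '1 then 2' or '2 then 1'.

Order 1 then 2:
  1 Degemination: no change — [vogsinin]
  2 Syncope: [vogsinin] → [vogsnn]
  result: [vogsnn]
Order 2 then 1:
  2 Syncope: [vogsinin] → [vogsnn]
  1 Degemination: [vogsnn] → [vogsn]
  result: [vogsn]

2 then 1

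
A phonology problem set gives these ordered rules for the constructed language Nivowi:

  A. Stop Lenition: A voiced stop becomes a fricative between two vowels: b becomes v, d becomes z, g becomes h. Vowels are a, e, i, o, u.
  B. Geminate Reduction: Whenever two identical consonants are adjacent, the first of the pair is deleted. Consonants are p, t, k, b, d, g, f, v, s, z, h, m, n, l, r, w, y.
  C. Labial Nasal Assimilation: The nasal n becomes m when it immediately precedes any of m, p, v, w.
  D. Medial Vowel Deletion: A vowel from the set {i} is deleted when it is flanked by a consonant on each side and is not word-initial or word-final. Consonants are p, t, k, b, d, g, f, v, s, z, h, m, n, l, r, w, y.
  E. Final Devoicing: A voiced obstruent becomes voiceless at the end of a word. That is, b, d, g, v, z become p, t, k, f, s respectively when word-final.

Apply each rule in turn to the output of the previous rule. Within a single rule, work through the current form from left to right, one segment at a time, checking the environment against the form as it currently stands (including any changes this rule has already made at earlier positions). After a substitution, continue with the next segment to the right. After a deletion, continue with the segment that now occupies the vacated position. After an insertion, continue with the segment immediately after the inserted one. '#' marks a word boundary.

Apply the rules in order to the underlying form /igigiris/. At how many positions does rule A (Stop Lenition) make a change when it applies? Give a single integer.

2

A Stop Lenition: [igigiris] → [ihihiris]
B Geminate Reduction: no change — [ihihiris]
C Labial Nasal Assimilation: no change — [ihihiris]
D Medial Vowel Deletion: [ihihiris] → [ihhrs]
E Final Devoicing: no change — [ihhrs]
Rule A changed 2 position(s).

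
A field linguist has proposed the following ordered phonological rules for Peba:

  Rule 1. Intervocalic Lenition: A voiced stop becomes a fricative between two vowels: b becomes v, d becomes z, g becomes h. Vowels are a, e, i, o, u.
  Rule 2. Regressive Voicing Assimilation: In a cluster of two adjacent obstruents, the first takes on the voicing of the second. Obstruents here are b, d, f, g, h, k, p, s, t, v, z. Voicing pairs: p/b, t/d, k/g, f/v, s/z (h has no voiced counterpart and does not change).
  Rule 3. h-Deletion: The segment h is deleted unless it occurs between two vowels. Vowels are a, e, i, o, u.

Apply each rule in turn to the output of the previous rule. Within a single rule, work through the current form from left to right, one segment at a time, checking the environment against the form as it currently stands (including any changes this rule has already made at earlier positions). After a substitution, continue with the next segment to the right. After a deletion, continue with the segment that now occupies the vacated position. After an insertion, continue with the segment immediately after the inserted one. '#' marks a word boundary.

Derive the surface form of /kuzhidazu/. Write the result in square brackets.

Rule 1 Intervocalic Lenition: [kuzhidazu] → [kuzhizazu]
Rule 2 Regressive Voicing Assimilation: [kuzhizazu] → [kushizazu]
Rule 3 h-Deletion: [kushizazu] → [kusizazu]

[kusizazu]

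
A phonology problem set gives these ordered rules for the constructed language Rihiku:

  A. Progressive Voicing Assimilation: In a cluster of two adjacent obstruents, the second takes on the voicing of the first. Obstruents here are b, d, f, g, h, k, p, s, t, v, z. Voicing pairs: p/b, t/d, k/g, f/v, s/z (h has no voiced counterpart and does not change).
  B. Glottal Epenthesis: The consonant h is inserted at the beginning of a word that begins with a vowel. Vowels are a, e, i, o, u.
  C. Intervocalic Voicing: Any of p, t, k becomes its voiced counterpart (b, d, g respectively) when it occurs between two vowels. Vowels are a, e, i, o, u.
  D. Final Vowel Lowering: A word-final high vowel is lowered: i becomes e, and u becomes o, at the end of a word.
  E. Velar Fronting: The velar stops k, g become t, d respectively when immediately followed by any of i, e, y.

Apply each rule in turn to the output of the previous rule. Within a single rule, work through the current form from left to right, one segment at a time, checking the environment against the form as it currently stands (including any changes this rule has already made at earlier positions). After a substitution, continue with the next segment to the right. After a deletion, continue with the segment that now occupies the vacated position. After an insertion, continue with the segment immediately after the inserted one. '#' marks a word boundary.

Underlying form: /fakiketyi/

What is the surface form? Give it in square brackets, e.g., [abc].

[fadidetye]

A Progressive Voicing Assimilation: no change — [fakiketyi]
B Glottal Epenthesis: no change — [fakiketyi]
C Intervocalic Voicing: [fakiketyi] → [fagigetyi]
D Final Vowel Lowering: [fagigetyi] → [fagigetye]
E Velar Fronting: [fagigetye] → [fadidetye]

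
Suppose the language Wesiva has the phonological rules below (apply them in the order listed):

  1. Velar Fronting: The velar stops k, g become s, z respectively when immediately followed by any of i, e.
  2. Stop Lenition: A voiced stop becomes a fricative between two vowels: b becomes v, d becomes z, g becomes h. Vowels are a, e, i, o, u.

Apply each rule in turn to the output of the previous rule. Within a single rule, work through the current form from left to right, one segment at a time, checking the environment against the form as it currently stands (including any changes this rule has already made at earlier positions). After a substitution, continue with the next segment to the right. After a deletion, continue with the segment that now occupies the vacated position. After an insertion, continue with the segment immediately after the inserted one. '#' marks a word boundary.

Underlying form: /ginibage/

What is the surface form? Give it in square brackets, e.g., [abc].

[zinivaze]

1 Velar Fronting: [ginibage] → [zinibaze]
2 Stop Lenition: [zinibaze] → [zinivaze]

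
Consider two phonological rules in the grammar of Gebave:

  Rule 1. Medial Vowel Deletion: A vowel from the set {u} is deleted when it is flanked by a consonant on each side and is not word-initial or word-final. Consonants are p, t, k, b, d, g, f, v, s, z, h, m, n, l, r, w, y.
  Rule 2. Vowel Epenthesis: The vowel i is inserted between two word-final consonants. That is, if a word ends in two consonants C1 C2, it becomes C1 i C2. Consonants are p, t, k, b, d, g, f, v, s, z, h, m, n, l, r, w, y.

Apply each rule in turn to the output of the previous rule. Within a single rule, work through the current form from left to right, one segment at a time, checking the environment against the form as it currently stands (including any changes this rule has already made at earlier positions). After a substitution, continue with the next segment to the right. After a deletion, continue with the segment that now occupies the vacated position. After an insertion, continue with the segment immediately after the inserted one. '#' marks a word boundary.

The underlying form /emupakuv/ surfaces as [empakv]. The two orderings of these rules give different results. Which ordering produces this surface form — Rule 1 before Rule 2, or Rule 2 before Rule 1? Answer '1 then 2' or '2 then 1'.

Order 1 then 2:
  1 Medial Vowel Deletion: [emupakuv] → [empakv]
  2 Vowel Epenthesis: [empakv] → [empakiv]
  result: [empakiv]
Order 2 then 1:
  2 Vowel Epenthesis: no change — [emupakuv]
  1 Medial Vowel Deletion: [emupakuv] → [empakv]
  result: [empakv]

2 then 1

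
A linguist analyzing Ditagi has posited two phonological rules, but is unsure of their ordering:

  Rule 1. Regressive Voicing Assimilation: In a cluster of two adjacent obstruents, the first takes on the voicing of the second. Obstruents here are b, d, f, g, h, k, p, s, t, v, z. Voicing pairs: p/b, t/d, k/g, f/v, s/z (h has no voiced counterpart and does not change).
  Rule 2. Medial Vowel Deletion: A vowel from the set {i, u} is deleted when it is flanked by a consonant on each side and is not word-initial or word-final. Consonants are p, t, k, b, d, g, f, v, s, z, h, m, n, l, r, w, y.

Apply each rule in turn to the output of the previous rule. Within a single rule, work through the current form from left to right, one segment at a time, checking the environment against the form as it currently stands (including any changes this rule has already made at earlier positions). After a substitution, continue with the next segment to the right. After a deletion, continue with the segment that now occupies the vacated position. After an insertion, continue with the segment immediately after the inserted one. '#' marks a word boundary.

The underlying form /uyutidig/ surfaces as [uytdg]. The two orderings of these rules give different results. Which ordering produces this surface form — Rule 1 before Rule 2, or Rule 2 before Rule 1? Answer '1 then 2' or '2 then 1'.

Order 1 then 2:
  1 Regressive Voicing Assimilation: no change — [uyutidig]
  2 Medial Vowel Deletion: [uyutidig] → [uytdg]
  result: [uytdg]
Order 2 then 1:
  2 Medial Vowel Deletion: [uyutidig] → [uytdg]
  1 Regressive Voicing Assimilation: [uytdg] → [uyddg]
  result: [uyddg]

1 then 2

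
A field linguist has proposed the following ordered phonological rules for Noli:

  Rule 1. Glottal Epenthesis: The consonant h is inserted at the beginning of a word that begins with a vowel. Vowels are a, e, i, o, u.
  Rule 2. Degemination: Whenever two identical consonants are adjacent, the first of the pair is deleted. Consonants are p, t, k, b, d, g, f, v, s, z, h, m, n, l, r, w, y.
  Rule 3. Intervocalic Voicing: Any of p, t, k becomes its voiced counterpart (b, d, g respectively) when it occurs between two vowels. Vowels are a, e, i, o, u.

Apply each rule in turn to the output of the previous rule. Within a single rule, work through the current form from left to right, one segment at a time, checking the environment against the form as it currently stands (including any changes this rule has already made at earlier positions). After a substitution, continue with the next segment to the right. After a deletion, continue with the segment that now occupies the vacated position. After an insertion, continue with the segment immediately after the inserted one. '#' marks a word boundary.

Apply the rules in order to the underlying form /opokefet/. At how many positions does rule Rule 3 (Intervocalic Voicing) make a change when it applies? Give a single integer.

2

Rule 1 Glottal Epenthesis: [opokefet] → [hopokefet]
Rule 2 Degemination: no change — [hopokefet]
Rule 3 Intervocalic Voicing: [hopokefet] → [hobogefet]
Rule Rule 3 changed 2 position(s).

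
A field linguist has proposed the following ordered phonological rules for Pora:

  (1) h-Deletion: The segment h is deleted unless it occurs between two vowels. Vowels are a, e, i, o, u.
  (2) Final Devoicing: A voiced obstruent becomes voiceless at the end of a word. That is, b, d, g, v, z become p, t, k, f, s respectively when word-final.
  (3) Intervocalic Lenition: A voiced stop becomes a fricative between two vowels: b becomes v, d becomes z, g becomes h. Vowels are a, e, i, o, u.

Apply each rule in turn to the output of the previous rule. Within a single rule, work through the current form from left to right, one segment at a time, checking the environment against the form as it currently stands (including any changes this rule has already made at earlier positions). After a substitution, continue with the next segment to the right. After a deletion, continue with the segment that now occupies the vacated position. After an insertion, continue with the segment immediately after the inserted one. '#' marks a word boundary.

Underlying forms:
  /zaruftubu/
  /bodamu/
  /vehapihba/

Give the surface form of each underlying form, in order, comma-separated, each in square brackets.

/zaruftubu/:
  (1) h-Deletion: no change — [zaruftubu]
  (2) Final Devoicing: no change — [zaruftubu]
  (3) Intervocalic Lenition: [zaruftubu] → [zaruftuvu]
/bodamu/:
  (1) h-Deletion: no change — [bodamu]
  (2) Final Devoicing: no change — [bodamu]
  (3) Intervocalic Lenition: [bodamu] → [bozamu]
/vehapihba/:
  (1) h-Deletion: [vehapihba] → [vehapiba]
  (2) Final Devoicing: no change — [vehapiba]
  (3) Intervocalic Lenition: [vehapiba] → [vehapiva]

[zaruftuvu], [bozamu], [vehapiva]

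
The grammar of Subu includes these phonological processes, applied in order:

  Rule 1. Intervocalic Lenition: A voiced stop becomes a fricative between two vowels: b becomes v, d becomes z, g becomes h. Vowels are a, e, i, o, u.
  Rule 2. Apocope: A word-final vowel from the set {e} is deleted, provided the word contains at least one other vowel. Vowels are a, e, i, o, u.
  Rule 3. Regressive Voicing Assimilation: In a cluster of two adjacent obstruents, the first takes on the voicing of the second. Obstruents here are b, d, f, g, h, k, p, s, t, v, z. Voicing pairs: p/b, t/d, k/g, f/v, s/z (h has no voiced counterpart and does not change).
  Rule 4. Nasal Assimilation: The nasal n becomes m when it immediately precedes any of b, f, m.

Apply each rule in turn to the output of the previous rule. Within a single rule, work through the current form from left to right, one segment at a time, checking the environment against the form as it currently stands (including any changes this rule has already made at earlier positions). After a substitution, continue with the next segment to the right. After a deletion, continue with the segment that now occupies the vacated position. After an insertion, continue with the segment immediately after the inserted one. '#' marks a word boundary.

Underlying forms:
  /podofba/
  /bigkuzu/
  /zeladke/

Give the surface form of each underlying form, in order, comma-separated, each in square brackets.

[pozovba], [bikkuzu], [zelatk]

/podofba/:
  Rule 1 Intervocalic Lenition: [podofba] → [pozofba]
  Rule 2 Apocope: no change — [pozofba]
  Rule 3 Regressive Voicing Assimilation: [pozofba] → [pozovba]
  Rule 4 Nasal Assimilation: no change — [pozovba]
/bigkuzu/:
  Rule 1 Intervocalic Lenition: no change — [bigkuzu]
  Rule 2 Apocope: no change — [bigkuzu]
  Rule 3 Regressive Voicing Assimilation: [bigkuzu] → [bikkuzu]
  Rule 4 Nasal Assimilation: no change — [bikkuzu]
/zeladke/:
  Rule 1 Intervocalic Lenition: no change — [zeladke]
  Rule 2 Apocope: [zeladke] → [zeladk]
  Rule 3 Regressive Voicing Assimilation: [zeladk] → [zelatk]
  Rule 4 Nasal Assimilation: no change — [zelatk]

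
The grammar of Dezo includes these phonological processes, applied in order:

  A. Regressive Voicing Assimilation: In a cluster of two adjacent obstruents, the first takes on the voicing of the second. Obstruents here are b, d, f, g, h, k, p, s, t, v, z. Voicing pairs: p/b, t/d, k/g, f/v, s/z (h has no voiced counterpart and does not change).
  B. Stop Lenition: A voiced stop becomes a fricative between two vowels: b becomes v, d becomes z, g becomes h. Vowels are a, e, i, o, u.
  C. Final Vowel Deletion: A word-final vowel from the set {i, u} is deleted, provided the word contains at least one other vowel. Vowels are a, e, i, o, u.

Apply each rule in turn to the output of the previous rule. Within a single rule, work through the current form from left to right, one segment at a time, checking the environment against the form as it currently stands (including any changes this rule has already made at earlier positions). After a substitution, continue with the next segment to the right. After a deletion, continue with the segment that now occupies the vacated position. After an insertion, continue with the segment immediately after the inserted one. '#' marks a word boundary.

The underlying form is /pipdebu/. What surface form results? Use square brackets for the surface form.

A Regressive Voicing Assimilation: [pipdebu] → [pibdebu]
B Stop Lenition: [pibdebu] → [pibdevu]
C Final Vowel Deletion: [pibdevu] → [pibdev]

[pibdev]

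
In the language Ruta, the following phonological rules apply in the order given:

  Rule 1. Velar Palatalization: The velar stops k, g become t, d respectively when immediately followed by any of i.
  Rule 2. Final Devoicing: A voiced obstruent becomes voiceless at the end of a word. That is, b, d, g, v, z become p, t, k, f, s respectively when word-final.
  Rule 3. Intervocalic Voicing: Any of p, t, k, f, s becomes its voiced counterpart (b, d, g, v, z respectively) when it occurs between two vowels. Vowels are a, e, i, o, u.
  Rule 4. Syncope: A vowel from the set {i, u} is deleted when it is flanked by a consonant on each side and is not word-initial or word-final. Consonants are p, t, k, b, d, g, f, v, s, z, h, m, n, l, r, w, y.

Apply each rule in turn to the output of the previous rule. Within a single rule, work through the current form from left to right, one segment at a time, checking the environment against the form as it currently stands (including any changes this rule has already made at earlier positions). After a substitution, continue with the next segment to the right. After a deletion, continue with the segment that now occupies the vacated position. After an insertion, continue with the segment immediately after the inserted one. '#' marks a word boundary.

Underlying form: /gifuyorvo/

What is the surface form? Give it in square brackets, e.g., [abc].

[dvyorvo]

Rule 1 Velar Palatalization: [gifuyorvo] → [difuyorvo]
Rule 2 Final Devoicing: no change — [difuyorvo]
Rule 3 Intervocalic Voicing: [difuyorvo] → [divuyorvo]
Rule 4 Syncope: [divuyorvo] → [dvyorvo]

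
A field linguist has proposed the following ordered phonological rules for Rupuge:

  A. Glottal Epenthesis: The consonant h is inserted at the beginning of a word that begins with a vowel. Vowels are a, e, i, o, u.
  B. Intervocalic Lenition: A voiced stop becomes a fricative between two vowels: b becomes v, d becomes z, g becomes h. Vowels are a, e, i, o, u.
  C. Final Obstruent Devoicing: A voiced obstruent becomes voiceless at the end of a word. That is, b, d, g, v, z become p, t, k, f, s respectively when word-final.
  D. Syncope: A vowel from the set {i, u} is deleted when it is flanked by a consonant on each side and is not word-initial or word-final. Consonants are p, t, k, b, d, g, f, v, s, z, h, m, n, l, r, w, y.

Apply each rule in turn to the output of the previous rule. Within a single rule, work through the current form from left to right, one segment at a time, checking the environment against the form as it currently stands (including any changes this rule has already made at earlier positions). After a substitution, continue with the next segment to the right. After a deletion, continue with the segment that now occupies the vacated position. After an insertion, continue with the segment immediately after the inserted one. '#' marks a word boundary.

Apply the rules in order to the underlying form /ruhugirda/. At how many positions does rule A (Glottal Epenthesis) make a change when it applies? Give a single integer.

A Glottal Epenthesis: no change — [ruhugirda]
B Intervocalic Lenition: [ruhugirda] → [ruhuhirda]
C Final Obstruent Devoicing: no change — [ruhuhirda]
D Syncope: [ruhuhirda] → [rhhrda]
Rule A changed 0 position(s).

0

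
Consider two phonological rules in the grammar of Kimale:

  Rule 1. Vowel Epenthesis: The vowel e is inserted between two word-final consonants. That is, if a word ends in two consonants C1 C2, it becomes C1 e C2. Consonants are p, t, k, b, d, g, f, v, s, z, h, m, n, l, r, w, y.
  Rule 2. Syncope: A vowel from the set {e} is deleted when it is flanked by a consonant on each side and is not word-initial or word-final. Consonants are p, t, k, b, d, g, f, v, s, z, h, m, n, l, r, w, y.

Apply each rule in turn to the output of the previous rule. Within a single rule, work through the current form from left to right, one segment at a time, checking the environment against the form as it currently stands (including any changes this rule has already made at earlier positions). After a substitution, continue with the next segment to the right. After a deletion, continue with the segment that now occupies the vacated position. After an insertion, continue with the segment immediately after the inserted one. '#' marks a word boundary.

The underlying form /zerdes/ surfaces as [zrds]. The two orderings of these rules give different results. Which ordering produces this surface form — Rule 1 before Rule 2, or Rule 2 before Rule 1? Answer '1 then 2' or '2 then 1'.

1 then 2

Order 1 then 2:
  1 Vowel Epenthesis: no change — [zerdes]
  2 Syncope: [zerdes] → [zrds]
  result: [zrds]
Order 2 then 1:
  2 Syncope: [zerdes] → [zrds]
  1 Vowel Epenthesis: [zrds] → [zrdes]
  result: [zrdes]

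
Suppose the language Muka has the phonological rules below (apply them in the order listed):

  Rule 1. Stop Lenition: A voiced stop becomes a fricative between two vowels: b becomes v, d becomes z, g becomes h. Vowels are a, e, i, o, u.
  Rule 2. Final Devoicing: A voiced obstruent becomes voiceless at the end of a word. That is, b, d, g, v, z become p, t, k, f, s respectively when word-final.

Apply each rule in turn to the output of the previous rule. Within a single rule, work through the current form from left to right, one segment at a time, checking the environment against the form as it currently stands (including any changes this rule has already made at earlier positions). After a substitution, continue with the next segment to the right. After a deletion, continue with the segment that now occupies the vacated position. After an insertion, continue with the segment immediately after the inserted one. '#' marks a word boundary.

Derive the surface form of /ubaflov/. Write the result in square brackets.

Rule 1 Stop Lenition: [ubaflov] → [uvaflov]
Rule 2 Final Devoicing: [uvaflov] → [uvaflof]

[uvaflof]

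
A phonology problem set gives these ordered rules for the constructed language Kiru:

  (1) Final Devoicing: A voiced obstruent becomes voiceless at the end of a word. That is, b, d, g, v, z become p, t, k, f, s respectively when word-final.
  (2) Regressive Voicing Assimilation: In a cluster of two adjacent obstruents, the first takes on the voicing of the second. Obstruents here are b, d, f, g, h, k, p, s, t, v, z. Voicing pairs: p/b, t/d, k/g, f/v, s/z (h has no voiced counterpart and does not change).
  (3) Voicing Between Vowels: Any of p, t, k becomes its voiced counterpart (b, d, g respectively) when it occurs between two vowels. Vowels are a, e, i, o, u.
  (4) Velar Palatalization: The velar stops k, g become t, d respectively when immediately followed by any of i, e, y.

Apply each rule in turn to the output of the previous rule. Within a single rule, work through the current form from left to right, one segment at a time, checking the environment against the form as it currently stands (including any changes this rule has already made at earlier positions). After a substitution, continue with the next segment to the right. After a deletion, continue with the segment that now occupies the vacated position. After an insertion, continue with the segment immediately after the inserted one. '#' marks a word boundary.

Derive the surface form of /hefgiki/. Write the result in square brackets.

(1) Final Devoicing: no change — [hefgiki]
(2) Regressive Voicing Assimilation: [hefgiki] → [hevgiki]
(3) Voicing Between Vowels: [hevgiki] → [hevgigi]
(4) Velar Palatalization: [hevgigi] → [hevdidi]

[hevdidi]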